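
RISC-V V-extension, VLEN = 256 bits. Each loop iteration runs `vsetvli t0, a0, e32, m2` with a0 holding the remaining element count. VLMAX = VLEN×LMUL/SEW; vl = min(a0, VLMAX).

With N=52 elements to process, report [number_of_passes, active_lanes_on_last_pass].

[iterations, last_vl] = [4, 4]

lanes per group: 256·2/32 = 16
iterations = ceil(52/16) = 4; final-pass vl = 4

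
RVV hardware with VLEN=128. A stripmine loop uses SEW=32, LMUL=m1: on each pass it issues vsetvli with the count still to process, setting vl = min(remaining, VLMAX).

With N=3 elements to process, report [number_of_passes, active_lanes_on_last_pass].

VLMAX = (128 × 1) / 32 = 4 lanes
iterations = ceil(3/4) = 1; final-pass vl = 3

[iterations, last_vl] = [1, 3]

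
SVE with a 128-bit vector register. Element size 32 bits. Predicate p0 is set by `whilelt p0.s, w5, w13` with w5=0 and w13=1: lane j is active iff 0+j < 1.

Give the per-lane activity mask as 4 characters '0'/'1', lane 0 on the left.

predicate = 1000

lane count: 128 div 32 = 4
whilelt: lane j active iff 0+j < 1 → j < 1 → 1 active
bits (lane 0 leftmost): 1000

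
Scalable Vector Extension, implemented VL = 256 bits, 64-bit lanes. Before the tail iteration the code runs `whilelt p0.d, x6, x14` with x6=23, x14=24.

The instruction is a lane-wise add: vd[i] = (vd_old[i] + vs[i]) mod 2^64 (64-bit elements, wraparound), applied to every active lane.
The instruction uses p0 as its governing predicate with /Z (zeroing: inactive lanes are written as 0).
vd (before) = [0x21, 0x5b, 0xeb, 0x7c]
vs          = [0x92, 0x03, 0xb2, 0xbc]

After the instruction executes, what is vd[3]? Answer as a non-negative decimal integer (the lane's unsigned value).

vd[3] = 0

register lanes = 256/64 = 4
whilelt: lane j active iff 23+j < 24 → j < 1 → 1 active
[0] add(0x21,0x92) = 0xb3
[1] tail/zero = 0x00
[2] tail/zero = 0x00
[3] tail/zero = 0x00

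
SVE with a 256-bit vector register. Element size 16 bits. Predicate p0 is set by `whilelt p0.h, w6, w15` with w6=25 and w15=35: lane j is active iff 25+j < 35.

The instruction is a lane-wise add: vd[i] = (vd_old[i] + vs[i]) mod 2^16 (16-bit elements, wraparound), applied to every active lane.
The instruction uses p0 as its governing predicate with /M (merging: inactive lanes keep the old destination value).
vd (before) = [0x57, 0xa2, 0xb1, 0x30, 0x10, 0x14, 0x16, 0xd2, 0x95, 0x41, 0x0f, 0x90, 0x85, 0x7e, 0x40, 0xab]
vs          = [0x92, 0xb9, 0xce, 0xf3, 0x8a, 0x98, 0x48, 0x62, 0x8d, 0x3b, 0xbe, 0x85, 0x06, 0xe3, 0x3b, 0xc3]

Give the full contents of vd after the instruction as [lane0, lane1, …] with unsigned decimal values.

vd = [233, 347, 383, 291, 154, 172, 94, 308, 290, 124, 15, 144, 133, 126, 64, 171]

256-bit reg / 16-bit elem → 16 lanes
p0[j] = (25+j < 35); true for j=0..9 → 10 lanes set
lane  0: add(0x57,0x92) ⇒ 0xe9
lane  1: add(0xa2,0xb9) ⇒ 0x15b
lane  2: add(0xb1,0xce) ⇒ 0x17f
lane  3: add(0x30,0xf3) ⇒ 0x123
lane  4: add(0x10,0x8a) ⇒ 0x9a
lane  5: add(0x14,0x98) ⇒ 0xac
lane  6: add(0x16,0x48) ⇒ 0x5e
lane  7: add(0xd2,0x62) ⇒ 0x134
lane  8: add(0x95,0x8d) ⇒ 0x122
lane  9: add(0x41,0x3b) ⇒ 0x7c
lane 10: tail/keep ⇒ 0x0f
lane 11: tail/keep ⇒ 0x90
lane 12: tail/keep ⇒ 0x85
lane 13: tail/keep ⇒ 0x7e
lane 14: tail/keep ⇒ 0x40
lane 15: tail/keep ⇒ 0xab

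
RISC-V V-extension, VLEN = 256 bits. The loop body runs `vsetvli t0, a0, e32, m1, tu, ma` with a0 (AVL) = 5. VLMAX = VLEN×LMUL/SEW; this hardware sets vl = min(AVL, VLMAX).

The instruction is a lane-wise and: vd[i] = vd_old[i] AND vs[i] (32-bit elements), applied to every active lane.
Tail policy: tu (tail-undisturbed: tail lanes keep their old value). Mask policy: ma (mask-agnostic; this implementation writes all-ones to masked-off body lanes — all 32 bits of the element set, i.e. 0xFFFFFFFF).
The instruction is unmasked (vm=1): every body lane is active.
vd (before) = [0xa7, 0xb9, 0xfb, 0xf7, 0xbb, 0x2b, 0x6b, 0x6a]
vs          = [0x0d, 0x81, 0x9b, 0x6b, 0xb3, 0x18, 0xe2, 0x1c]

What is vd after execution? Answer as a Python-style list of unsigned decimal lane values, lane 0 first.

VLMAX = VLEN×LMUL/SEW = 256×1/32 = 8
vl ← min(5, 8) = 5
  i=0: and(0xa7,0x0d) → 5
  i=1: and(0xb9,0x81) → 129
  i=2: and(0xfb,0x9b) → 155
  i=3: and(0xf7,0x6b) → 99
  i=4: and(0xbb,0xb3) → 179
  i=5: tail/keep → 43
  i=6: tail/keep → 107
  i=7: tail/keep → 106

vd = [5, 129, 155, 99, 179, 43, 107, 106]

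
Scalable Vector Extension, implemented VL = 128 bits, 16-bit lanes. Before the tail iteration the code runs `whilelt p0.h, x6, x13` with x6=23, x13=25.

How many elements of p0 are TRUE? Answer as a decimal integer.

128-bit reg / 16-bit elem → 8 lanes
whilelt: lane j active iff 23+j < 25 → j < 2 → 2 active

vl = 2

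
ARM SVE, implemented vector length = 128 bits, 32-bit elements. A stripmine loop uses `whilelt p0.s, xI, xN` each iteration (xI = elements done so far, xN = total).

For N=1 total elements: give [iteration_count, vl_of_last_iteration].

lane count: 128 div 32 = 4
1 elements at 4/iter → 1 passes, remainder 1 on the last

[iterations, last_vl] = [1, 1]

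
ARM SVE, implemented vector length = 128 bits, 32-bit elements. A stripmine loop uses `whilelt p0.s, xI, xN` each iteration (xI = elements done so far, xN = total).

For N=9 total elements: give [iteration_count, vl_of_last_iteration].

128-bit reg / 32-bit elem → 4 lanes
iterations = ceil(9/4) = 3; final-pass vl = 1

[iterations, last_vl] = [3, 1]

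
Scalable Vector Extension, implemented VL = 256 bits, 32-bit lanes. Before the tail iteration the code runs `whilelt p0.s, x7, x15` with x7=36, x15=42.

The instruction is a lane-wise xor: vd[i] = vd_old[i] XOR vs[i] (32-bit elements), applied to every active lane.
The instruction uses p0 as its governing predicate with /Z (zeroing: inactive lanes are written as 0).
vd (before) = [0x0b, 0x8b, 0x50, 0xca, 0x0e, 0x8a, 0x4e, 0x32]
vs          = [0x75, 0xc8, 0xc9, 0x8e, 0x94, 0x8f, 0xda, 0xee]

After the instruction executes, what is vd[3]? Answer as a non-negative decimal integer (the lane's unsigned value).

register lanes = 256/32 = 8
active while 36+j < 42, i.e. j ∈ [0,6) capped at 8 ⇒ 6
lane  0: xor(0x0b,0x75) ⇒ 0x7e
lane  1: xor(0x8b,0xc8) ⇒ 0x43
lane  2: xor(0x50,0xc9) ⇒ 0x99
lane  3: xor(0xca,0x8e) ⇒ 0x44
lane  4: xor(0x0e,0x94) ⇒ 0x9a
lane  5: xor(0x8a,0x8f) ⇒ 0x05
lane  6: tail/zero ⇒ 0x00
lane  7: tail/zero ⇒ 0x00

vd[3] = 68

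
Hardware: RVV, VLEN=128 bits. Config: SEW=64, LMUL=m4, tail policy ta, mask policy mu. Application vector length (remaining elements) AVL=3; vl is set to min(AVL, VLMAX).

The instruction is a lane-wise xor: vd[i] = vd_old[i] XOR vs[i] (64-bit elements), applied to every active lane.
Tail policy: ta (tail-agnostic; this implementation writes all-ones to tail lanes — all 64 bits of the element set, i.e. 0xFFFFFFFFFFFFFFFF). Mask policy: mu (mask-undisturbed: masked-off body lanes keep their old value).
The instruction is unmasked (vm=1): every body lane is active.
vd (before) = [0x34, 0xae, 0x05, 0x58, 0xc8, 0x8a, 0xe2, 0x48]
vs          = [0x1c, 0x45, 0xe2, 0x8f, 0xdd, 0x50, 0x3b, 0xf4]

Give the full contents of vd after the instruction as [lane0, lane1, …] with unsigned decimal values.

VLMAX = (128 × 4) / 64 = 8 lanes
AVL=3 ≤ VLMAX=8, so vl = 3
vd[0] xor(0x34,0x1c) -> 0x28
vd[1] xor(0xae,0x45) -> 0xeb
vd[2] xor(0x05,0xe2) -> 0xe7
vd[3] tail/ones -> 0xffffffffffffffff
vd[4] tail/ones -> 0xffffffffffffffff
vd[5] tail/ones -> 0xffffffffffffffff
vd[6] tail/ones -> 0xffffffffffffffff
vd[7] tail/ones -> 0xffffffffffffffff

vd = [40, 235, 231, 18446744073709551615, 18446744073709551615, 18446744073709551615, 18446744073709551615, 18446744073709551615]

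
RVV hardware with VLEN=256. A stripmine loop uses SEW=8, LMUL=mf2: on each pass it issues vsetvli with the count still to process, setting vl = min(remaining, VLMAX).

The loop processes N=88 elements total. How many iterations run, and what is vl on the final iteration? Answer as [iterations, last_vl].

VLMAX = VLEN×LMUL/SEW = 256×1/2/8 = 16
88 elements at 16/iter → 6 passes, remainder 8 on the last

[iterations, last_vl] = [6, 8]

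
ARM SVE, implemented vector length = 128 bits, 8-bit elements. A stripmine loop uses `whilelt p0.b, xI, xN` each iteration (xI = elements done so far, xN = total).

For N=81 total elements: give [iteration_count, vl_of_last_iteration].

[iterations, last_vl] = [6, 1]

lane count: 128 div 8 = 16
N=81: ⌈81/16⌉ = 6 iters; last vl = 81 − 5×16 = 1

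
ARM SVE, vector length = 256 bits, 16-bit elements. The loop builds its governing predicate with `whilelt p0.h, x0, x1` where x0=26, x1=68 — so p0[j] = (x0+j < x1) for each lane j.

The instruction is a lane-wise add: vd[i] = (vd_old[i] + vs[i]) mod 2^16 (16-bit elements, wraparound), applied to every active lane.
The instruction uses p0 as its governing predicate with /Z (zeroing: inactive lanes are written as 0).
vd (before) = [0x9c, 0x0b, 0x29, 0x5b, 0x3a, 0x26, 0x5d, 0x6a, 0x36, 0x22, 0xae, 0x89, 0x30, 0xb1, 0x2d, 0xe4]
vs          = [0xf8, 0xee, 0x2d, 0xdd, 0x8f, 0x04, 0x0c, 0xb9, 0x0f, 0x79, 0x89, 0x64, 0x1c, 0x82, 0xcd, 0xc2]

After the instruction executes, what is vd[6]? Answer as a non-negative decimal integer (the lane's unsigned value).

vd[6] = 105

lane count: 256 div 16 = 16
p0[j] = (26+j < 68); true for j=0..15 → 16 lanes set
vd[0] add(0x9c,0xf8) -> 0x194
vd[1] add(0x0b,0xee) -> 0xf9
vd[2] add(0x29,0x2d) -> 0x56
vd[3] add(0x5b,0xdd) -> 0x138
vd[4] add(0x3a,0x8f) -> 0xc9
vd[5] add(0x26,0x04) -> 0x2a
vd[6] add(0x5d,0x0c) -> 0x69
vd[7] add(0x6a,0xb9) -> 0x123
vd[8] add(0x36,0x0f) -> 0x45
vd[9] add(0x22,0x79) -> 0x9b
vd[10] add(0xae,0x89) -> 0x137
vd[11] add(0x89,0x64) -> 0xed
vd[12] add(0x30,0x1c) -> 0x4c
vd[13] add(0xb1,0x82) -> 0x133
vd[14] add(0x2d,0xcd) -> 0xfa
vd[15] add(0xe4,0xc2) -> 0x1a6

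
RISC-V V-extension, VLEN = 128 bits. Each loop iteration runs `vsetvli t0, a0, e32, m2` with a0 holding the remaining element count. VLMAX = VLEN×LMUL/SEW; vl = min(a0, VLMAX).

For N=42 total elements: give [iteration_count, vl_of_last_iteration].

VLMAX = (128 × 2) / 32 = 8 lanes
iterations = ceil(42/8) = 6; final-pass vl = 2

[iterations, last_vl] = [6, 2]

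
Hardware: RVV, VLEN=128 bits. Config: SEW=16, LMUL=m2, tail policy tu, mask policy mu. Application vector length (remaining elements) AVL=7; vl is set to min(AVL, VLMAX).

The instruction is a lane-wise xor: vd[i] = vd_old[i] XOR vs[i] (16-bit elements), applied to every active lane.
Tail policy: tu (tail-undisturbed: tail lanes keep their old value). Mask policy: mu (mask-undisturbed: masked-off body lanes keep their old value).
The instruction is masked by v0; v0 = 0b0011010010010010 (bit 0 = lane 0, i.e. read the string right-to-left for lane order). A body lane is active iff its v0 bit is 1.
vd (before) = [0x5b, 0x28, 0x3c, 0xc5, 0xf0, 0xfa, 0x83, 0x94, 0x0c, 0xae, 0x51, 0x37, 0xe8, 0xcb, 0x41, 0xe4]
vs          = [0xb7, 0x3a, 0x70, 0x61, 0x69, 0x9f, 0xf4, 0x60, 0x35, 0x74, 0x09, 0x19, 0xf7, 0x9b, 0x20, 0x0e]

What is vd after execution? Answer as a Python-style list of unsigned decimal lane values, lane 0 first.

lanes per group: 128·2/16 = 16
vl = min(AVL, VLMAX) = min(7, 16) = 7
  i=0: mask-off/keep → 91
  i=1: xor(0x28,0x3a) → 18
  i=2: mask-off/keep → 60
  i=3: mask-off/keep → 197
  i=4: xor(0xf0,0x69) → 153
  i=5: mask-off/keep → 250
  i=6: mask-off/keep → 131
  i=7: tail/keep → 148
  i=8: tail/keep → 12
  i=9: tail/keep → 174
  i=10: tail/keep → 81
  i=11: tail/keep → 55
  i=12: tail/keep → 232
  i=13: tail/keep → 203
  i=14: tail/keep → 65
  i=15: tail/keep → 228

vd = [91, 18, 60, 197, 153, 250, 131, 148, 12, 174, 81, 55, 232, 203, 65, 228]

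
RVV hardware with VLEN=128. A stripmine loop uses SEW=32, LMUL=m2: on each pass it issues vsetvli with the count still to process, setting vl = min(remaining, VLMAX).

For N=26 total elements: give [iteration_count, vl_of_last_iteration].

lanes per group: 128·2/32 = 8
26 elements at 8/iter → 4 passes, remainder 2 on the last

[iterations, last_vl] = [4, 2]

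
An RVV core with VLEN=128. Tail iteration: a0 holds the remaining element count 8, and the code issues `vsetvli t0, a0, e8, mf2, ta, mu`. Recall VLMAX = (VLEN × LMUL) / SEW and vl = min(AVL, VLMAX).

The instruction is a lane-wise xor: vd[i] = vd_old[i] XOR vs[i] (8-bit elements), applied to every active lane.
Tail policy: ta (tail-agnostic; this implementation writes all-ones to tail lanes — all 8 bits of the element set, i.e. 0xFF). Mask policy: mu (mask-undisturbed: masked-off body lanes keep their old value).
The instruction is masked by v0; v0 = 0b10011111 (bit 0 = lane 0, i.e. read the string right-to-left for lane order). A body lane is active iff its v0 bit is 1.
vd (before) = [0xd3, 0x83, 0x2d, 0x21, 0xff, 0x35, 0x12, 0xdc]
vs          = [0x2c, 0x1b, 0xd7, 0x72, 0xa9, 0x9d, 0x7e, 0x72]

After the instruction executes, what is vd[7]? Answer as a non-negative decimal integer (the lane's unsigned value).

VLMAX = (128 × 1/2) / 8 = 8 lanes
AVL=8 ≤ VLMAX=8, so vl = 8
  i=0: xor(0xd3,0x2c) → 255
  i=1: xor(0x83,0x1b) → 152
  i=2: xor(0x2d,0xd7) → 250
  i=3: xor(0x21,0x72) → 83
  i=4: xor(0xff,0xa9) → 86
  i=5: mask-off/keep → 53
  i=6: mask-off/keep → 18
  i=7: xor(0xdc,0x72) → 174

vd[7] = 174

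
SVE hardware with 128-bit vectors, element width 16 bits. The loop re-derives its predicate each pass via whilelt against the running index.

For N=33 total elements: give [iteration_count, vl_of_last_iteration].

[iterations, last_vl] = [5, 1]

lane count: 128 div 16 = 8
33 elements at 8/iter → 5 passes, remainder 1 on the last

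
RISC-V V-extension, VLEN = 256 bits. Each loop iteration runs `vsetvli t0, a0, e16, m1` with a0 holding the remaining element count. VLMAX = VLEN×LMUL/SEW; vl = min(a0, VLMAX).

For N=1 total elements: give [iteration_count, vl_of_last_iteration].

[iterations, last_vl] = [1, 1]

lanes per group: 256·1/16 = 16
iterations = ceil(1/16) = 1; final-pass vl = 1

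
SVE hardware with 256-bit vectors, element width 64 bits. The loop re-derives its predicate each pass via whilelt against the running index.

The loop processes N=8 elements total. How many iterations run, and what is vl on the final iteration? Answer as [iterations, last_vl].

[iterations, last_vl] = [2, 4]

register lanes = 256/64 = 4
iterations = ceil(8/4) = 2; final-pass vl = 4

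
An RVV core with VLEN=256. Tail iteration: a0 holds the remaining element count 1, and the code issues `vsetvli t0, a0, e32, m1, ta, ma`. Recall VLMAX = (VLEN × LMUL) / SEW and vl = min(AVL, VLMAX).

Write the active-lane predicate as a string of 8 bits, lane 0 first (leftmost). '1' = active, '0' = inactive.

predicate = 10000000

lanes per group: 256·1/32 = 8
vl ← min(1, 8) = 1
bits (lane 0 leftmost): 10000000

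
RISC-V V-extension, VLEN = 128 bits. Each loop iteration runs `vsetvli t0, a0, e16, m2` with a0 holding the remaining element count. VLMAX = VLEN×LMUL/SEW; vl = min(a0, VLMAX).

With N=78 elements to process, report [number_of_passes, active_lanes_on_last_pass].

VLMAX = VLEN×LMUL/SEW = 128×2/16 = 16
iterations = ceil(78/16) = 5; final-pass vl = 14

[iterations, last_vl] = [5, 14]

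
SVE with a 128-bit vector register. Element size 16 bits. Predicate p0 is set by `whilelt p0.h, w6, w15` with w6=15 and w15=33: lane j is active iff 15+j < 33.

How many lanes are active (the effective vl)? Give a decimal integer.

128-bit reg / 16-bit elem → 8 lanes
active while 15+j < 33, i.e. j ∈ [0,18) capped at 8 ⇒ 8

vl = 8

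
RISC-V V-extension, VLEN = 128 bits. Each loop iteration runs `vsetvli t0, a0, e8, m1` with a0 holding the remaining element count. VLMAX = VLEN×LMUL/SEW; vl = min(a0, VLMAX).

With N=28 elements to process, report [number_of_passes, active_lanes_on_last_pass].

[iterations, last_vl] = [2, 12]

VLMAX = (128 × 1) / 8 = 16 lanes
iterations = ceil(28/16) = 2; final-pass vl = 12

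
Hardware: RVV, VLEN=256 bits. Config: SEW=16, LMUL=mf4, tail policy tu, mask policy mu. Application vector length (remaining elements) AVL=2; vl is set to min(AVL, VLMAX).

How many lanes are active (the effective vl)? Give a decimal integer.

vl = 2

lanes per group: 256·1/4/16 = 4
AVL=2 ≤ VLMAX=4, so vl = 2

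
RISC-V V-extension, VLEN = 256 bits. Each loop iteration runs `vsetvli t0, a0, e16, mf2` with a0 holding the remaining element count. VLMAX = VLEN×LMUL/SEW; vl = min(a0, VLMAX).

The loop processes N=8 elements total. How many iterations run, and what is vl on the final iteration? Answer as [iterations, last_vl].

[iterations, last_vl] = [1, 8]

VLMAX = (256 × 1/2) / 16 = 8 lanes
iterations = ceil(8/8) = 1; final-pass vl = 8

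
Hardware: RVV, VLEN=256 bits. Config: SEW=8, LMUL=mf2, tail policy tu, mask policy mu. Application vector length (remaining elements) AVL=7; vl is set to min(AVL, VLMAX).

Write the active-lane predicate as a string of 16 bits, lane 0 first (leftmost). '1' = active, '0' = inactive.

lanes per group: 256·1/2/8 = 16
AVL=7 ≤ VLMAX=16, so vl = 7
bits (lane 0 leftmost): 1111111000000000

predicate = 1111111000000000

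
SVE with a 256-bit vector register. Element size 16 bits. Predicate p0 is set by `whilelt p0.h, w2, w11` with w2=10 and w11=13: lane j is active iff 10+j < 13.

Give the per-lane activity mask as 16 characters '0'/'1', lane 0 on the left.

lane count: 256 div 16 = 16
whilelt: lane j active iff 10+j < 13 → j < 3 → 3 active
bits (lane 0 leftmost): 1110000000000000

predicate = 1110000000000000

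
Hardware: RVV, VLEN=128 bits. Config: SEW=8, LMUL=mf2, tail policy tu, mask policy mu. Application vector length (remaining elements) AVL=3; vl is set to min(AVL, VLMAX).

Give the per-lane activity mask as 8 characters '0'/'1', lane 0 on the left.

VLMAX = VLEN×LMUL/SEW = 128×1/2/8 = 8
vl ← min(3, 8) = 3
bits (lane 0 leftmost): 11100000

predicate = 11100000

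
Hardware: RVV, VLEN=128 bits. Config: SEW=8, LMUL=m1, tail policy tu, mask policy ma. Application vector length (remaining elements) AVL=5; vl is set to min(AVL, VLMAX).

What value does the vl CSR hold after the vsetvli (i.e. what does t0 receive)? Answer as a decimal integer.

vl = 5

lanes per group: 128·1/8 = 16
vl ← min(5, 16) = 5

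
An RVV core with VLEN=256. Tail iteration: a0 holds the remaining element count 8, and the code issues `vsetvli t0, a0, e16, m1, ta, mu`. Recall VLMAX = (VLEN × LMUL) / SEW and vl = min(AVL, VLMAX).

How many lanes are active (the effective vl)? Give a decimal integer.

vl = 8

VLMAX = (256 × 1) / 16 = 16 lanes
vl = min(AVL, VLMAX) = min(8, 16) = 8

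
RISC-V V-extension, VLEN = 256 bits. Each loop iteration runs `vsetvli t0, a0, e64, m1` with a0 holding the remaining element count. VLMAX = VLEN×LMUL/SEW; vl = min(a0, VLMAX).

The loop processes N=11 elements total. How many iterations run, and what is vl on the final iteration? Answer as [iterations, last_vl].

[iterations, last_vl] = [3, 3]

lanes per group: 256·1/64 = 4
N=11: ⌈11/4⌉ = 3 iters; last vl = 11 − 2×4 = 3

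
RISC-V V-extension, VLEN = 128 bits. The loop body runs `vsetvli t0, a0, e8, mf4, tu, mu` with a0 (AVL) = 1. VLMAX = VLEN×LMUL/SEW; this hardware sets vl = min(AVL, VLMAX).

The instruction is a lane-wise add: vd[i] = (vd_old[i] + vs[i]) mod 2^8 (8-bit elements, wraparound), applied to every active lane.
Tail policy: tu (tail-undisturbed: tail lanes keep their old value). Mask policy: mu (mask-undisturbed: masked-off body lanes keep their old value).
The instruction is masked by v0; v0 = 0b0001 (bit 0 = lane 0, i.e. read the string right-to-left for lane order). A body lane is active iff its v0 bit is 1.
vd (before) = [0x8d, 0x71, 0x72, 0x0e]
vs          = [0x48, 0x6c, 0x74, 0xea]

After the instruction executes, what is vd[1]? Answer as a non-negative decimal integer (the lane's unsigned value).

VLMAX = VLEN×LMUL/SEW = 128×1/4/8 = 4
vl = min(AVL, VLMAX) = min(1, 4) = 1
lane  0: add(0x8d,0x48) ⇒ 0xd5
lane  1: tail/keep ⇒ 0x71
lane  2: tail/keep ⇒ 0x72
lane  3: tail/keep ⇒ 0x0e

vd[1] = 113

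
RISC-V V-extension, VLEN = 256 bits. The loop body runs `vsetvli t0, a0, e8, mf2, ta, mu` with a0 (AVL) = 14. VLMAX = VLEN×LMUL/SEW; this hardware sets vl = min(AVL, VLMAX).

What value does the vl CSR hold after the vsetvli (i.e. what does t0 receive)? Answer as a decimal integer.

vl = 14

lanes per group: 256·1/2/8 = 16
AVL=14 ≤ VLMAX=16, so vl = 14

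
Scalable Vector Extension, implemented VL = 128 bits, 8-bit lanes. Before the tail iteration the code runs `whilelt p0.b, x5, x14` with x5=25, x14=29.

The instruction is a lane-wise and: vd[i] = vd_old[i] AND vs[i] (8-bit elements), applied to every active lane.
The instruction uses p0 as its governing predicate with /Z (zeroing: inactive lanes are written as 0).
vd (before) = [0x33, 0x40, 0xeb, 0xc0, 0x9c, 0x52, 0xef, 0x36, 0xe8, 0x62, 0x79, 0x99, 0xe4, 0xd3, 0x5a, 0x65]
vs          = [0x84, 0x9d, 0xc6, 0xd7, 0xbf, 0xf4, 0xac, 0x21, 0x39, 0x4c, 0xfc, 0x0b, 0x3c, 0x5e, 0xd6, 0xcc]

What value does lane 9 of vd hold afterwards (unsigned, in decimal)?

lane count: 128 div 8 = 16
active while 25+j < 29, i.e. j ∈ [0,4) capped at 16 ⇒ 4
[0] and(0x33,0x84) = 0x00
[1] and(0x40,0x9d) = 0x00
[2] and(0xeb,0xc6) = 0xc2
[3] and(0xc0,0xd7) = 0xc0
[4] tail/zero = 0x00
[5] tail/zero = 0x00
[6] tail/zero = 0x00
[7] tail/zero = 0x00
[8] tail/zero = 0x00
[9] tail/zero = 0x00
[10] tail/zero = 0x00
[11] tail/zero = 0x00
[12] tail/zero = 0x00
[13] tail/zero = 0x00
[14] tail/zero = 0x00
[15] tail/zero = 0x00

vd[9] = 0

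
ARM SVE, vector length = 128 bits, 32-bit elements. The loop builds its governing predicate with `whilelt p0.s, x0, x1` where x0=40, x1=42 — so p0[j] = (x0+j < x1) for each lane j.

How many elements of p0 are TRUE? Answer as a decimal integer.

vl = 2

128-bit reg / 32-bit elem → 4 lanes
whilelt: lane j active iff 40+j < 42 → j < 2 → 2 active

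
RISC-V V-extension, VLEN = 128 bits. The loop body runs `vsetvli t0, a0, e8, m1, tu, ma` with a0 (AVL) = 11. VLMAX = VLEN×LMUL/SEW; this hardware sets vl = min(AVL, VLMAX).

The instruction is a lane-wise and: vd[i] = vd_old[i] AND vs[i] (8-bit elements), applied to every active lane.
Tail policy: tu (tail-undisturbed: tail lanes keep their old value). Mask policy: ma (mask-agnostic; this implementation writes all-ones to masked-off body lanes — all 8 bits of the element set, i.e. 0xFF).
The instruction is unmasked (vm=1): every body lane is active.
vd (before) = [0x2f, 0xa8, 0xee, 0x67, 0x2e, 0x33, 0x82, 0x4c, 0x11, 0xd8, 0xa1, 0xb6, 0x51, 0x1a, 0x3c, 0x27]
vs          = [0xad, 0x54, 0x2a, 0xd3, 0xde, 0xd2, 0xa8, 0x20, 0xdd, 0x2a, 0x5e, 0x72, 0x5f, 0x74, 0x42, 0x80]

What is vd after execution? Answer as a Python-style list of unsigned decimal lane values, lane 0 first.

VLMAX = VLEN×LMUL/SEW = 128×1/8 = 16
AVL=11 ≤ VLMAX=16, so vl = 11
vd[0] and(0x2f,0xad) -> 0x2d
vd[1] and(0xa8,0x54) -> 0x00
vd[2] and(0xee,0x2a) -> 0x2a
vd[3] and(0x67,0xd3) -> 0x43
vd[4] and(0x2e,0xde) -> 0x0e
vd[5] and(0x33,0xd2) -> 0x12
vd[6] and(0x82,0xa8) -> 0x80
vd[7] and(0x4c,0x20) -> 0x00
vd[8] and(0x11,0xdd) -> 0x11
vd[9] and(0xd8,0x2a) -> 0x08
vd[10] and(0xa1,0x5e) -> 0x00
vd[11] tail/keep -> 0xb6
vd[12] tail/keep -> 0x51
vd[13] tail/keep -> 0x1a
vd[14] tail/keep -> 0x3c
vd[15] tail/keep -> 0x27

vd = [45, 0, 42, 67, 14, 18, 128, 0, 17, 8, 0, 182, 81, 26, 60, 39]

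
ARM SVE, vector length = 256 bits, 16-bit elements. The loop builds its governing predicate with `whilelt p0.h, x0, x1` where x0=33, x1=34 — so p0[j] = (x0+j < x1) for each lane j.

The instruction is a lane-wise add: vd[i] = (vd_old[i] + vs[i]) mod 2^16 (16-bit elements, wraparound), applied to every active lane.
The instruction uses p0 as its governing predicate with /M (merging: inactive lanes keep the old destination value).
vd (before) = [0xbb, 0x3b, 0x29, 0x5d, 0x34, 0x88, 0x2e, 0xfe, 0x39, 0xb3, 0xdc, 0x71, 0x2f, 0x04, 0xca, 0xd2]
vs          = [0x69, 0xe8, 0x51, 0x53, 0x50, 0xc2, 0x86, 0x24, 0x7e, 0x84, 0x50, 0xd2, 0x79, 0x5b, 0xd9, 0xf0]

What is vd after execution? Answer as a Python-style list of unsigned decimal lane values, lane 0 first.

lane count: 256 div 16 = 16
whilelt: lane j active iff 33+j < 34 → j < 1 → 1 active
lane  0: add(0xbb,0x69) ⇒ 0x124
lane  1: tail/keep ⇒ 0x3b
lane  2: tail/keep ⇒ 0x29
lane  3: tail/keep ⇒ 0x5d
lane  4: tail/keep ⇒ 0x34
lane  5: tail/keep ⇒ 0x88
lane  6: tail/keep ⇒ 0x2e
lane  7: tail/keep ⇒ 0xfe
lane  8: tail/keep ⇒ 0x39
lane  9: tail/keep ⇒ 0xb3
lane 10: tail/keep ⇒ 0xdc
lane 11: tail/keep ⇒ 0x71
lane 12: tail/keep ⇒ 0x2f
lane 13: tail/keep ⇒ 0x04
lane 14: tail/keep ⇒ 0xca
lane 15: tail/keep ⇒ 0xd2

vd = [292, 59, 41, 93, 52, 136, 46, 254, 57, 179, 220, 113, 47, 4, 202, 210]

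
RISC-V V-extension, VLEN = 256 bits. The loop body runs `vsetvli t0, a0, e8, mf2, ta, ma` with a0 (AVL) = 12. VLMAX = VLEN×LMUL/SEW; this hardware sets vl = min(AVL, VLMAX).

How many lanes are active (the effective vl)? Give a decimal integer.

VLMAX = (256 × 1/2) / 8 = 16 lanes
vl = min(AVL, VLMAX) = min(12, 16) = 12

vl = 12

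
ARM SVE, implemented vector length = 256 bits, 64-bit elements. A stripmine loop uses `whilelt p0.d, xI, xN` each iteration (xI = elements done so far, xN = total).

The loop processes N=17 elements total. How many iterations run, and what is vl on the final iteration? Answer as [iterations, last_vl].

lane count: 256 div 64 = 4
iterations = ceil(17/4) = 5; final-pass vl = 1

[iterations, last_vl] = [5, 1]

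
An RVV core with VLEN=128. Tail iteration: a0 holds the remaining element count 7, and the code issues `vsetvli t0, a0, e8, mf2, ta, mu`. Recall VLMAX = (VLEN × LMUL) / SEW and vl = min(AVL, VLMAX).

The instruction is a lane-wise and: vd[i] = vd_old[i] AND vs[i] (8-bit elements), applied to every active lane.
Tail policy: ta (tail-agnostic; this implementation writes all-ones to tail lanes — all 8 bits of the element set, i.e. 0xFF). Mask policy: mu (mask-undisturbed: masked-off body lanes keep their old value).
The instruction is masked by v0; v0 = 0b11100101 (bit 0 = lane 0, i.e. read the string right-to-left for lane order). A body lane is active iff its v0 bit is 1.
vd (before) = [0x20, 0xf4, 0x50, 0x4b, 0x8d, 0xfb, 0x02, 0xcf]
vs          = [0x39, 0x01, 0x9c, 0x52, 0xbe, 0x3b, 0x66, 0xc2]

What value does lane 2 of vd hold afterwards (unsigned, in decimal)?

vd[2] = 16

lanes per group: 128·1/2/8 = 8
vl = min(AVL, VLMAX) = min(7, 8) = 7
vd[0] and(0x20,0x39) -> 0x20
vd[1] mask-off/keep -> 0xf4
vd[2] and(0x50,0x9c) -> 0x10
vd[3] mask-off/keep -> 0x4b
vd[4] mask-off/keep -> 0x8d
vd[5] and(0xfb,0x3b) -> 0x3b
vd[6] and(0x02,0x66) -> 0x02
vd[7] tail/ones -> 0xff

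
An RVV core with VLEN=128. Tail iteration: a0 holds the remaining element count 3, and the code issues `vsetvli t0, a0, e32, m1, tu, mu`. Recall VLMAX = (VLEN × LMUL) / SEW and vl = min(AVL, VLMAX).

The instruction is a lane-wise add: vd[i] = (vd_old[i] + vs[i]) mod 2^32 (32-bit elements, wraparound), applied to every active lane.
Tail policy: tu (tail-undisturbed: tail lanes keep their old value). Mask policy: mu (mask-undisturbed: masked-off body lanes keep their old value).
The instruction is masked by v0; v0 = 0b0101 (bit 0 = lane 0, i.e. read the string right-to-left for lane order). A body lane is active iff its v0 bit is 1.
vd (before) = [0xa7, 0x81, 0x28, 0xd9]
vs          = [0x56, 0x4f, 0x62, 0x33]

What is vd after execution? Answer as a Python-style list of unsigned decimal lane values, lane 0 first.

lanes per group: 128·1/32 = 4
vl ← min(3, 4) = 3
lane  0: add(0xa7,0x56) ⇒ 0xfd
lane  1: mask-off/keep ⇒ 0x81
lane  2: add(0x28,0x62) ⇒ 0x8a
lane  3: tail/keep ⇒ 0xd9

vd = [253, 129, 138, 217]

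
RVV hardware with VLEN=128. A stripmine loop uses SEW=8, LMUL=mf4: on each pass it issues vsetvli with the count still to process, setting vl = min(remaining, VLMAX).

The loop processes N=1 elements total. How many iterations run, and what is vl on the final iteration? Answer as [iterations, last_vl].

[iterations, last_vl] = [1, 1]

VLMAX = (128 × 1/4) / 8 = 4 lanes
N=1: ⌈1/4⌉ = 1 iters; last vl = 1 − 0×4 = 1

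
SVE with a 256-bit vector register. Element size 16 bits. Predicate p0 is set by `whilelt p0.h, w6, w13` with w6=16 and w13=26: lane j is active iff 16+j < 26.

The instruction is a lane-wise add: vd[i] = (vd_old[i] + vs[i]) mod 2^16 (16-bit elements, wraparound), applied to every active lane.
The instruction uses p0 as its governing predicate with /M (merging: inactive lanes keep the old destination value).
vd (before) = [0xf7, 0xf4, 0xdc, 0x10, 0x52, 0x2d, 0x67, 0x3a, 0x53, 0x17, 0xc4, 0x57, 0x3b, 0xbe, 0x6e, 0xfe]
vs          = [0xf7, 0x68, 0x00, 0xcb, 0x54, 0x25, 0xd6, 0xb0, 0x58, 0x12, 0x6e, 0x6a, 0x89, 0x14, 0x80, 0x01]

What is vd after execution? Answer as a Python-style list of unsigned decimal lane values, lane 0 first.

vd = [494, 348, 220, 219, 166, 82, 317, 234, 171, 41, 196, 87, 59, 190, 110, 254]

register lanes = 256/16 = 16
active while 16+j < 26, i.e. j ∈ [0,10) capped at 16 ⇒ 10
  i=0: add(0xf7,0xf7) → 494
  i=1: add(0xf4,0x68) → 348
  i=2: add(0xdc,0x00) → 220
  i=3: add(0x10,0xcb) → 219
  i=4: add(0x52,0x54) → 166
  i=5: add(0x2d,0x25) → 82
  i=6: add(0x67,0xd6) → 317
  i=7: add(0x3a,0xb0) → 234
  i=8: add(0x53,0x58) → 171
  i=9: add(0x17,0x12) → 41
  i=10: tail/keep → 196
  i=11: tail/keep → 87
  i=12: tail/keep → 59
  i=13: tail/keep → 190
  i=14: tail/keep → 110
  i=15: tail/keep → 254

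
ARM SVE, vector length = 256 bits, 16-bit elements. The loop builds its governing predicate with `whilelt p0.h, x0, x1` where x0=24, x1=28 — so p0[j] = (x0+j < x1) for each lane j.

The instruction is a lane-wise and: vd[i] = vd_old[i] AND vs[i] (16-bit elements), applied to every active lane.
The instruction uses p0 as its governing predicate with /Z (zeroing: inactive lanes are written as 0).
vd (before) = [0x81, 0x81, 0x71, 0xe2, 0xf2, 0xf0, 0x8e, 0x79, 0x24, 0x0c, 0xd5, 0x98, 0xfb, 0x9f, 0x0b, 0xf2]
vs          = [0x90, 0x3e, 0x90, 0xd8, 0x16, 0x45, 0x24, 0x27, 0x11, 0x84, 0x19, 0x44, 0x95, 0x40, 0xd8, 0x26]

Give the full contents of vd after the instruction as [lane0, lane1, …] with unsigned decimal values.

vd = [128, 0, 16, 192, 0, 0, 0, 0, 0, 0, 0, 0, 0, 0, 0, 0]

lane count: 256 div 16 = 16
p0[j] = (24+j < 28); true for j=0..3 → 4 lanes set
[0] and(0x81,0x90) = 0x80
[1] and(0x81,0x3e) = 0x00
[2] and(0x71,0x90) = 0x10
[3] and(0xe2,0xd8) = 0xc0
[4] tail/zero = 0x00
[5] tail/zero = 0x00
[6] tail/zero = 0x00
[7] tail/zero = 0x00
[8] tail/zero = 0x00
[9] tail/zero = 0x00
[10] tail/zero = 0x00
[11] tail/zero = 0x00
[12] tail/zero = 0x00
[13] tail/zero = 0x00
[14] tail/zero = 0x00
[15] tail/zero = 0x00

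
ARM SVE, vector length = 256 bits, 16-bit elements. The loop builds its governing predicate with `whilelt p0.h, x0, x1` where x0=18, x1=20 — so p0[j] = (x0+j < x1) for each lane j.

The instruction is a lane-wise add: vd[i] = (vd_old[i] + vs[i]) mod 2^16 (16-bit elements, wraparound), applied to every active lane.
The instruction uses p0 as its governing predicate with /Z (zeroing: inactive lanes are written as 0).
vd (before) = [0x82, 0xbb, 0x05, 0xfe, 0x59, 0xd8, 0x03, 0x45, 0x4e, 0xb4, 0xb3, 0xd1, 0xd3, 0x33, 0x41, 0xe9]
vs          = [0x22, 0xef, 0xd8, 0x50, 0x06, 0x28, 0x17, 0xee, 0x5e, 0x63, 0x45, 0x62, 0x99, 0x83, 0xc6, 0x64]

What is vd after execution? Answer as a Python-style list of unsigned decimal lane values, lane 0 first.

lane count: 256 div 16 = 16
p0[j] = (18+j < 20); true for j=0..1 → 2 lanes set
vd[0] add(0x82,0x22) -> 0xa4
vd[1] add(0xbb,0xef) -> 0x1aa
vd[2] tail/zero -> 0x00
vd[3] tail/zero -> 0x00
vd[4] tail/zero -> 0x00
vd[5] tail/zero -> 0x00
vd[6] tail/zero -> 0x00
vd[7] tail/zero -> 0x00
vd[8] tail/zero -> 0x00
vd[9] tail/zero -> 0x00
vd[10] tail/zero -> 0x00
vd[11] tail/zero -> 0x00
vd[12] tail/zero -> 0x00
vd[13] tail/zero -> 0x00
vd[14] tail/zero -> 0x00
vd[15] tail/zero -> 0x00

vd = [164, 426, 0, 0, 0, 0, 0, 0, 0, 0, 0, 0, 0, 0, 0, 0]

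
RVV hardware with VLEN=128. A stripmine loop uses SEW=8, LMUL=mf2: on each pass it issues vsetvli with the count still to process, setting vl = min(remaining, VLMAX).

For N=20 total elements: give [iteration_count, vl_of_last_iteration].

VLMAX = (128 × 1/2) / 8 = 8 lanes
20 elements at 8/iter → 3 passes, remainder 4 on the last

[iterations, last_vl] = [3, 4]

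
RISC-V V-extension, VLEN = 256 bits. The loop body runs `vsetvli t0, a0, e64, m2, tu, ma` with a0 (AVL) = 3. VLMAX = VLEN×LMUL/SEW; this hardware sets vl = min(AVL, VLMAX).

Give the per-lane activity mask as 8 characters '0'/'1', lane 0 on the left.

VLMAX = (256 × 2) / 64 = 8 lanes
vl ← min(3, 8) = 3
bits (lane 0 leftmost): 11100000

predicate = 11100000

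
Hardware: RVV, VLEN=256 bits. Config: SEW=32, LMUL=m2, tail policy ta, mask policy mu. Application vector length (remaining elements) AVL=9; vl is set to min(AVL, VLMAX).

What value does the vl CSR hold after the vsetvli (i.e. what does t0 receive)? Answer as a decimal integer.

vl = 9

lanes per group: 256·2/32 = 16
vl = min(AVL, VLMAX) = min(9, 16) = 9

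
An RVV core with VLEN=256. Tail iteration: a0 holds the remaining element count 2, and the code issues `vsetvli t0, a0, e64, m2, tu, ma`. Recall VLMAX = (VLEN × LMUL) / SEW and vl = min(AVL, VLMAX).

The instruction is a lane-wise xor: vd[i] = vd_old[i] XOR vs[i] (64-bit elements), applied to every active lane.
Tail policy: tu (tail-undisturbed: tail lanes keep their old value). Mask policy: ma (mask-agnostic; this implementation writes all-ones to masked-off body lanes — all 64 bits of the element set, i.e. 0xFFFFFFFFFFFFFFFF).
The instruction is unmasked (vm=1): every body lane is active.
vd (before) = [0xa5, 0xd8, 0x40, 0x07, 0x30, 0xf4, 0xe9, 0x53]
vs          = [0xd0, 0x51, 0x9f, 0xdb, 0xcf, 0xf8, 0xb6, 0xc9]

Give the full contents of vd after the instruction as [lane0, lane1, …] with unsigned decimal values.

vd = [117, 137, 64, 7, 48, 244, 233, 83]

lanes per group: 256·2/64 = 8
vl ← min(2, 8) = 2
vd[0] xor(0xa5,0xd0) -> 0x75
vd[1] xor(0xd8,0x51) -> 0x89
vd[2] tail/keep -> 0x40
vd[3] tail/keep -> 0x07
vd[4] tail/keep -> 0x30
vd[5] tail/keep -> 0xf4
vd[6] tail/keep -> 0xe9
vd[7] tail/keep -> 0x53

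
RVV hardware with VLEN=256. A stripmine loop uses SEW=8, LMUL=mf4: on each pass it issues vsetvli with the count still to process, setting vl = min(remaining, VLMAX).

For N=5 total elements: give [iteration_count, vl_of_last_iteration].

lanes per group: 256·1/4/8 = 8
5 elements at 8/iter → 1 passes, remainder 5 on the last

[iterations, last_vl] = [1, 5]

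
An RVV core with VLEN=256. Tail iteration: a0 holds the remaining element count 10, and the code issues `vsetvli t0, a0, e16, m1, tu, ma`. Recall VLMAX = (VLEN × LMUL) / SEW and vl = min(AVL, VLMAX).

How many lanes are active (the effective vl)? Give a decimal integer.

vl = 10

VLMAX = VLEN×LMUL/SEW = 256×1/16 = 16
vl = min(AVL, VLMAX) = min(10, 16) = 10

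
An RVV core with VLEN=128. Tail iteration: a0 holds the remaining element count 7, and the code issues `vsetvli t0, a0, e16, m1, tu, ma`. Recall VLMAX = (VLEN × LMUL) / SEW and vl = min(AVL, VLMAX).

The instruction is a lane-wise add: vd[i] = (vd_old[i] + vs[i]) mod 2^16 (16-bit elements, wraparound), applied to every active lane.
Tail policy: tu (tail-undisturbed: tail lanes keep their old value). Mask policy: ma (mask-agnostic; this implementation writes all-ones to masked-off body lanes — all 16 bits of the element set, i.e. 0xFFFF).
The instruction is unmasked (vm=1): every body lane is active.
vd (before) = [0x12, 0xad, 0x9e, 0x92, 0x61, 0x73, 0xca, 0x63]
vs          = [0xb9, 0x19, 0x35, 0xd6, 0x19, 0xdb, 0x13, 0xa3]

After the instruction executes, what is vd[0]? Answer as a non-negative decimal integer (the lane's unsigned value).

vd[0] = 203

VLMAX = VLEN×LMUL/SEW = 128×1/16 = 8
vl ← min(7, 8) = 7
  i=0: add(0x12,0xb9) → 203
  i=1: add(0xad,0x19) → 198
  i=2: add(0x9e,0x35) → 211
  i=3: add(0x92,0xd6) → 360
  i=4: add(0x61,0x19) → 122
  i=5: add(0x73,0xdb) → 334
  i=6: add(0xca,0x13) → 221
  i=7: tail/keep → 99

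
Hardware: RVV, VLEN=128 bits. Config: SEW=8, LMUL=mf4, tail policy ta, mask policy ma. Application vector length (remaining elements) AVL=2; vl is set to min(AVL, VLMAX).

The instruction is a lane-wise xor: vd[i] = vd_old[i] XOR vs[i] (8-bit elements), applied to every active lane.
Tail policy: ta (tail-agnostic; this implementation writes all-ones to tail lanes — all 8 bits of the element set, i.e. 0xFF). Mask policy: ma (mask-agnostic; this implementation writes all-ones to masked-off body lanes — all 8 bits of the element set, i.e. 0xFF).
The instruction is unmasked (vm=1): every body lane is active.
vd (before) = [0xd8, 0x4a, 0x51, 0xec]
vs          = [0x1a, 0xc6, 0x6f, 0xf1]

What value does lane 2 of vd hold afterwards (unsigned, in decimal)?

vd[2] = 255

VLMAX = (128 × 1/4) / 8 = 4 lanes
AVL=2 ≤ VLMAX=4, so vl = 2
lane  0: xor(0xd8,0x1a) ⇒ 0xc2
lane  1: xor(0x4a,0xc6) ⇒ 0x8c
lane  2: tail/ones ⇒ 0xff
lane  3: tail/ones ⇒ 0xff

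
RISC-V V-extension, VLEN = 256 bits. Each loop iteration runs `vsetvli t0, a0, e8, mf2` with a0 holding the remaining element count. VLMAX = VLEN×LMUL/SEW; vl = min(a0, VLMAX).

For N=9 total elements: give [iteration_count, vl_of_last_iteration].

VLMAX = VLEN×LMUL/SEW = 256×1/2/8 = 16
N=9: ⌈9/16⌉ = 1 iters; last vl = 9 − 0×16 = 9

[iterations, last_vl] = [1, 9]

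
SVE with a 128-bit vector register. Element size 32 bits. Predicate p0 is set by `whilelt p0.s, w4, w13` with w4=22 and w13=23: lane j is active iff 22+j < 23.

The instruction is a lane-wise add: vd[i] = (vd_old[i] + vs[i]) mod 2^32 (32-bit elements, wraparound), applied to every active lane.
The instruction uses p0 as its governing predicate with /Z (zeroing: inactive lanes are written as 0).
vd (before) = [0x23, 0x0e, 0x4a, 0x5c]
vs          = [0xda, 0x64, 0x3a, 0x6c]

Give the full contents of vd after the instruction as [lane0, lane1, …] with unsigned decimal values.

128-bit reg / 32-bit elem → 4 lanes
whilelt: lane j active iff 22+j < 23 → j < 1 → 1 active
[0] add(0x23,0xda) = 0xfd
[1] tail/zero = 0x00
[2] tail/zero = 0x00
[3] tail/zero = 0x00

vd = [253, 0, 0, 0]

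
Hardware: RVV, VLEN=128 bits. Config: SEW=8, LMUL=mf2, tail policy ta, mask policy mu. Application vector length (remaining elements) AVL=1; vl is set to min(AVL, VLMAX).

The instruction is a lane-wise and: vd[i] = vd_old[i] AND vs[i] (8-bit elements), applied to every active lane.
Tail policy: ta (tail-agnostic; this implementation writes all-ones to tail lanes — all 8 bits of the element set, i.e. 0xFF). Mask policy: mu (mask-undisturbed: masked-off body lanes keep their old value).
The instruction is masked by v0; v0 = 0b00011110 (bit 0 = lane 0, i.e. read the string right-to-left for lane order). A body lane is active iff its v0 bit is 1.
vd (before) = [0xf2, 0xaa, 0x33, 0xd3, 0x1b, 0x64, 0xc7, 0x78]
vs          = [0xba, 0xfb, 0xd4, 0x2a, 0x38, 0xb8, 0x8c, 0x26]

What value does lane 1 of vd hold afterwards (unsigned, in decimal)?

vd[1] = 255

VLMAX = VLEN×LMUL/SEW = 128×1/2/8 = 8
AVL=1 ≤ VLMAX=8, so vl = 1
[0] mask-off/keep = 0xf2
[1] tail/ones = 0xff
[2] tail/ones = 0xff
[3] tail/ones = 0xff
[4] tail/ones = 0xff
[5] tail/ones = 0xff
[6] tail/ones = 0xff
[7] tail/ones = 0xff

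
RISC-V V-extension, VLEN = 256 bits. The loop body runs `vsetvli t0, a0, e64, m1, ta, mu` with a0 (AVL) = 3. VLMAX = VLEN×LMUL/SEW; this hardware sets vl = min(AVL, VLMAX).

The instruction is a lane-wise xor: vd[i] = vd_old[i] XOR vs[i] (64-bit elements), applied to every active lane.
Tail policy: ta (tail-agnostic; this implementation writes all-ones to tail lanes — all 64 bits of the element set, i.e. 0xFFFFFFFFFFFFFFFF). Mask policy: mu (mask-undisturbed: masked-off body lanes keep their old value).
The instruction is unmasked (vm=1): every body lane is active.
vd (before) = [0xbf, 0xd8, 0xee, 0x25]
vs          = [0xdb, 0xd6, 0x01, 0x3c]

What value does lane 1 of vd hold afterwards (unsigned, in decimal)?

vd[1] = 14

VLMAX = (256 × 1) / 64 = 4 lanes
vl ← min(3, 4) = 3
vd[0] xor(0xbf,0xdb) -> 0x64
vd[1] xor(0xd8,0xd6) -> 0x0e
vd[2] xor(0xee,0x01) -> 0xef
vd[3] tail/ones -> 0xffffffffffffffff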